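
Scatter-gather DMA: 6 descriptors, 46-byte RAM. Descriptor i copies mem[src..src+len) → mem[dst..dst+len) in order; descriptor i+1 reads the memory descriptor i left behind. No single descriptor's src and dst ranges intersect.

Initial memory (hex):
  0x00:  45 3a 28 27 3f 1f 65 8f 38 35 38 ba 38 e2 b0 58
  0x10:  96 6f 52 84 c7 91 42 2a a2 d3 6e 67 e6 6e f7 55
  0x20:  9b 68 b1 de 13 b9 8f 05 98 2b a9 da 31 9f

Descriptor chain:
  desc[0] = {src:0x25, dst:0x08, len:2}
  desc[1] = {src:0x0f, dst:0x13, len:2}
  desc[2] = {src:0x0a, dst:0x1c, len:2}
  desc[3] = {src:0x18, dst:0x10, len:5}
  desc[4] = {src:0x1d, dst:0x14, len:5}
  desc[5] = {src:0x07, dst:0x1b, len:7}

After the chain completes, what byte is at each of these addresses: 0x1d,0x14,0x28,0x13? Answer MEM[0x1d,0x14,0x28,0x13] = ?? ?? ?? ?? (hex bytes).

  after D0: wrote 2B at 0x08 = b98f
  after D1: wrote 2B at 0x13 = 5896
  after D2: wrote 2B at 0x1c = 38ba
  after D3: wrote 5B at 0x10 = a2d36e6738
  after D4: wrote 5B at 0x14 = baf7559b68
  after D5: wrote 7B at 0x1b = 8fb98f38ba38e2
query mem[0x1d]=0x8f, mem[0x14]=0xba, mem[0x28]=0x98, mem[0x13]=0x67

MEM[0x1d,0x14,0x28,0x13] = 8f ba 98 67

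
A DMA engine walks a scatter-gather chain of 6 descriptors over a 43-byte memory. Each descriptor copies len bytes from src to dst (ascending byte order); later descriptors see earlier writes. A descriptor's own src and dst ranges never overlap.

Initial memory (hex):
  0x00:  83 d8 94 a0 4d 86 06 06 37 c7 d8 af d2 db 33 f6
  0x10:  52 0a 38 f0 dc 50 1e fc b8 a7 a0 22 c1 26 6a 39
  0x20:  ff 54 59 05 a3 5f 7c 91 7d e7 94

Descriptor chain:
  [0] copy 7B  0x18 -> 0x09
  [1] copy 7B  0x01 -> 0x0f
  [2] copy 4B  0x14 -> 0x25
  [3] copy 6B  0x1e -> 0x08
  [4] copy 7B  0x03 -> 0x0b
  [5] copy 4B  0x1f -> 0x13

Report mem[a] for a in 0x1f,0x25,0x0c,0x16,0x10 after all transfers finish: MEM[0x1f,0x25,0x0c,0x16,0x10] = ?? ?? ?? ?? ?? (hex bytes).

  after D0: wrote 7B at 0x09 = b8a7a022c1266a
  after D1: wrote 7B at 0x0f = d894a04d860606
  after D2: wrote 4B at 0x25 = 06061efc
  after D3: wrote 6B at 0x08 = 6a39ff545905
  after D4: wrote 7B at 0x0b = a04d8606066a39
  after D5: wrote 4B at 0x13 = 39ff5459
query mem[0x1f]=0x39, mem[0x25]=0x06, mem[0x0c]=0x4d, mem[0x16]=0x59, mem[0x10]=0x6a

MEM[0x1f,0x25,0x0c,0x16,0x10] = 39 06 4d 59 6a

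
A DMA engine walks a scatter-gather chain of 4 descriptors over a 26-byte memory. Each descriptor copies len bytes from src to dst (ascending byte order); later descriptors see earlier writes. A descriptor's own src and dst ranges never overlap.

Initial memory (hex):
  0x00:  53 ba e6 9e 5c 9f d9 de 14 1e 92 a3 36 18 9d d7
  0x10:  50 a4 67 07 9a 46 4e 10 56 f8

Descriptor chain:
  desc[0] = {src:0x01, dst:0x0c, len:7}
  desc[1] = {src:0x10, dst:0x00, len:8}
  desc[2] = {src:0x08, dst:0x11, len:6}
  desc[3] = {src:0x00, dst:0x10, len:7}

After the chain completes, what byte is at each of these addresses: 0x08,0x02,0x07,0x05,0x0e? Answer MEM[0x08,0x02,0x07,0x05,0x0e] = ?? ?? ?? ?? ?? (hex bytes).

D0: mem[0x0c..0x12] <- [ba e6 9e 5c 9f d9 de]
D1: mem[0x00..0x07] <- [9f d9 de 07 9a 46 4e 10]
D2: mem[0x11..0x16] <- [14 1e 92 a3 ba e6]
D3: mem[0x10..0x16] <- [9f d9 de 07 9a 46 4e]
query mem[0x08]=0x14, mem[0x02]=0xde, mem[0x07]=0x10, mem[0x05]=0x46, mem[0x0e]=0x9e

MEM[0x08,0x02,0x07,0x05,0x0e] = 14 de 10 46 9e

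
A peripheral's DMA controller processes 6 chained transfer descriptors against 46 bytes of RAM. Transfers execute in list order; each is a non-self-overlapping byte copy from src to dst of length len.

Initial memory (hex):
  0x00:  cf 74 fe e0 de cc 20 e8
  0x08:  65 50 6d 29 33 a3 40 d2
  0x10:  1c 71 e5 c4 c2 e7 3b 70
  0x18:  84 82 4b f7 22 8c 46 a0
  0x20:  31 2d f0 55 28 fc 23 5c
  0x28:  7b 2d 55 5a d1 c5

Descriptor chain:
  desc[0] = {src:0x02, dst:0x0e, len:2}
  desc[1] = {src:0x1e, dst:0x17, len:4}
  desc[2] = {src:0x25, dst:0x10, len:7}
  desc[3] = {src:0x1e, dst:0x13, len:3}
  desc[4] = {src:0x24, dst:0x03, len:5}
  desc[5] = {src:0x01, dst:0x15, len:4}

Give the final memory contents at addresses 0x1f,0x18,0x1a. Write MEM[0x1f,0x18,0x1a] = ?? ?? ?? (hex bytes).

[0] 0x02->0x0e len=2 : fe e0
[1] 0x1e->0x17 len=4 : 46 a0 31 2d
[2] 0x25->0x10 len=7 : fc 23 5c 7b 2d 55 5a
[3] 0x1e->0x13 len=3 : 46 a0 31
[4] 0x24->0x03 len=5 : 28 fc 23 5c 7b
[5] 0x01->0x15 len=4 : 74 fe 28 fc
query mem[0x1f]=0xa0, mem[0x18]=0xfc, mem[0x1a]=0x2d

MEM[0x1f,0x18,0x1a] = a0 fc 2d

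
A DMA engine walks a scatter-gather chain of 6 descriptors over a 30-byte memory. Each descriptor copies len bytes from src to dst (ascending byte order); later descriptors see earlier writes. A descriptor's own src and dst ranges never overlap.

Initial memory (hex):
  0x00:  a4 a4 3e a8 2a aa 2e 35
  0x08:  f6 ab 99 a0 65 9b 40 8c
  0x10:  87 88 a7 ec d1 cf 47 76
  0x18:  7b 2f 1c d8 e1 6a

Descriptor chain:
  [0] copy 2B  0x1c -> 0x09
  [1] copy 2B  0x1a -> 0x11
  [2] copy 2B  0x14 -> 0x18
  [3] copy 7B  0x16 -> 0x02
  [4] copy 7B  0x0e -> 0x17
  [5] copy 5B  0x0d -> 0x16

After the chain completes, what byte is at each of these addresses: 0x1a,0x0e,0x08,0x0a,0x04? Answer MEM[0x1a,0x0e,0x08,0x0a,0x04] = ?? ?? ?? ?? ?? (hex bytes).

MEM[0x1a,0x0e,0x08,0x0a,0x04] = 1c 40 e1 6a d1

  after D0: wrote 2B at 0x09 = e16a
  after D1: wrote 2B at 0x11 = 1cd8
  after D2: wrote 2B at 0x18 = d1cf
  after D3: wrote 7B at 0x02 = 4776d1cf1cd8e1
  after D4: wrote 7B at 0x17 = 408c871cd8ecd1
  after D5: wrote 5B at 0x16 = 9b408c871c
query mem[0x1a]=0x1c, mem[0x0e]=0x40, mem[0x08]=0xe1, mem[0x0a]=0x6a, mem[0x04]=0xd1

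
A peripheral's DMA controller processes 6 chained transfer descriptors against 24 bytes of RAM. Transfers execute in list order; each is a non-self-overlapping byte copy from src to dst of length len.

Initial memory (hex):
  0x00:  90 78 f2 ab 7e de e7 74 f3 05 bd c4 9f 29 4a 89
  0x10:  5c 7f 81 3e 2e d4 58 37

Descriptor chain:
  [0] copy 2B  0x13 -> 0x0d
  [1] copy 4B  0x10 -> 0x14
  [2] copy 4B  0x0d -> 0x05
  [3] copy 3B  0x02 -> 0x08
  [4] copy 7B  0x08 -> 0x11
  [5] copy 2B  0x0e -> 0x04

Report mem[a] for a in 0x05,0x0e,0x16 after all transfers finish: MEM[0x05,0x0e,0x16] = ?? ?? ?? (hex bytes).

D0: mem[0x0d..0x0e] <- [3e 2e]
D1: mem[0x14..0x17] <- [5c 7f 81 3e]
D2: mem[0x05..0x08] <- [3e 2e 89 5c]
D3: mem[0x08..0x0a] <- [f2 ab 7e]
D4: mem[0x11..0x17] <- [f2 ab 7e c4 9f 3e 2e]
D5: mem[0x04..0x05] <- [2e 89]
query mem[0x05]=0x89, mem[0x0e]=0x2e, mem[0x16]=0x3e

MEM[0x05,0x0e,0x16] = 89 2e 3e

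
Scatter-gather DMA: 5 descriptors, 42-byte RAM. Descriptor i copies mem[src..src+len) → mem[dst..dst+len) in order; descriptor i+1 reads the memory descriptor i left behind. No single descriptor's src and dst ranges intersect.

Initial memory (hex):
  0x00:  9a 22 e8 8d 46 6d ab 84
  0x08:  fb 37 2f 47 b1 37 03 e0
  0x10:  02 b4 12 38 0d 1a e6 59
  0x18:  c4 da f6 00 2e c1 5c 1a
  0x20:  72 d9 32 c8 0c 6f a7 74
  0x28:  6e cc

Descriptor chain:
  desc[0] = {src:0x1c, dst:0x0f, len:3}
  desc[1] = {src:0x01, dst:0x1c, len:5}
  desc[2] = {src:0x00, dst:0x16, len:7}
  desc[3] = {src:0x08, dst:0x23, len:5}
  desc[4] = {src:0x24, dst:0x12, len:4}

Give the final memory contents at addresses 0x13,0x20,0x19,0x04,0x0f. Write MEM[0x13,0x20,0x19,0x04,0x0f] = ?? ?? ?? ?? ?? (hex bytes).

MEM[0x13,0x20,0x19,0x04,0x0f] = 2f 6d 8d 46 2e

  after D0: wrote 3B at 0x0f = 2ec15c
  after D1: wrote 5B at 0x1c = 22e88d466d
  after D2: wrote 7B at 0x16 = 9a22e88d466dab
  after D3: wrote 5B at 0x23 = fb372f47b1
  after D4: wrote 4B at 0x12 = 372f47b1
query mem[0x13]=0x2f, mem[0x20]=0x6d, mem[0x19]=0x8d, mem[0x04]=0x46, mem[0x0f]=0x2e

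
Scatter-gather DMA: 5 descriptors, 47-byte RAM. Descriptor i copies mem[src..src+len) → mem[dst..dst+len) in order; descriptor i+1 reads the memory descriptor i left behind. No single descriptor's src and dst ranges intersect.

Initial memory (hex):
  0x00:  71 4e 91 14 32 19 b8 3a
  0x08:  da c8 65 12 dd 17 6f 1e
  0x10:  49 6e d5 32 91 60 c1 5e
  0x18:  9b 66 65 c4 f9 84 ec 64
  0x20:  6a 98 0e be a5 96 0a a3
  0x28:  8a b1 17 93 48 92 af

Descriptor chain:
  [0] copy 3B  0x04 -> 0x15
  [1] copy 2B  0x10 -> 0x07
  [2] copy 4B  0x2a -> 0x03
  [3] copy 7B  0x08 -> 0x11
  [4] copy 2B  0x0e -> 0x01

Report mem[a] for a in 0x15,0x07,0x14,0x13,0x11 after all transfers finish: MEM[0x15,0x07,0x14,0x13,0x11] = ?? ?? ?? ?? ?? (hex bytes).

MEM[0x15,0x07,0x14,0x13,0x11] = dd 49 12 65 6e

  after D0: wrote 3B at 0x15 = 3219b8
  after D1: wrote 2B at 0x07 = 496e
  after D2: wrote 4B at 0x03 = 17934892
  after D3: wrote 7B at 0x11 = 6ec86512dd176f
  after D4: wrote 2B at 0x01 = 6f1e
query mem[0x15]=0xdd, mem[0x07]=0x49, mem[0x14]=0x12, mem[0x13]=0x65, mem[0x11]=0x6e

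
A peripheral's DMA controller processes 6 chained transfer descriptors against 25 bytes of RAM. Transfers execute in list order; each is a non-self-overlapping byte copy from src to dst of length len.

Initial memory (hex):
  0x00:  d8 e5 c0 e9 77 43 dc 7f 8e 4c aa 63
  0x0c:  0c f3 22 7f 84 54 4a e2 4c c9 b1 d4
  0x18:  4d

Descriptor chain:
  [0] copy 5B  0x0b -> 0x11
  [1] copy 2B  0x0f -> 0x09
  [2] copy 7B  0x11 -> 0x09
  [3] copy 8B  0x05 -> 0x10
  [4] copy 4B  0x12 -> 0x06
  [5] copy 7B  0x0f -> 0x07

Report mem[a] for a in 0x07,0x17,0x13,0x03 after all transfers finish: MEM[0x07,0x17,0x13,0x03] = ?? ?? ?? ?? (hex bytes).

[0] 0x0b->0x11 len=5 : 63 0c f3 22 7f
[1] 0x0f->0x09 len=2 : 7f 84
[2] 0x11->0x09 len=7 : 63 0c f3 22 7f b1 d4
[3] 0x05->0x10 len=8 : 43 dc 7f 8e 63 0c f3 22
[4] 0x12->0x06 len=4 : 7f 8e 63 0c
[5] 0x0f->0x07 len=7 : d4 43 dc 7f 8e 63 0c
query mem[0x07]=0xd4, mem[0x17]=0x22, mem[0x13]=0x8e, mem[0x03]=0xe9

MEM[0x07,0x17,0x13,0x03] = d4 22 8e e9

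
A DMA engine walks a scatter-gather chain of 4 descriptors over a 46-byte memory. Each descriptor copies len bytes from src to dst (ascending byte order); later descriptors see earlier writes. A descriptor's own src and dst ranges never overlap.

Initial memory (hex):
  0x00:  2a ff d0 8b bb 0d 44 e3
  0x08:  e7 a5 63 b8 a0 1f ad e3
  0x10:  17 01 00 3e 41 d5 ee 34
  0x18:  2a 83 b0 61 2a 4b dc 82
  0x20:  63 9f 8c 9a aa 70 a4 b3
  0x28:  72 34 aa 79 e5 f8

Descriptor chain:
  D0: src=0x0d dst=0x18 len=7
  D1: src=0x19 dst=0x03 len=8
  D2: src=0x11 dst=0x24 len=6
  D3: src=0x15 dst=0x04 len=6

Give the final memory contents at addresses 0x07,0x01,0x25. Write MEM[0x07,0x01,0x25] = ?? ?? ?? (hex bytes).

  after D0: wrote 7B at 0x18 = 1fade31701003e
  after D1: wrote 8B at 0x03 = ade31701003e8263
  after D2: wrote 6B at 0x24 = 01003e41d5ee
  after D3: wrote 6B at 0x04 = d5ee341fade3
query mem[0x07]=0x1f, mem[0x01]=0xff, mem[0x25]=0x00

MEM[0x07,0x01,0x25] = 1f ff 00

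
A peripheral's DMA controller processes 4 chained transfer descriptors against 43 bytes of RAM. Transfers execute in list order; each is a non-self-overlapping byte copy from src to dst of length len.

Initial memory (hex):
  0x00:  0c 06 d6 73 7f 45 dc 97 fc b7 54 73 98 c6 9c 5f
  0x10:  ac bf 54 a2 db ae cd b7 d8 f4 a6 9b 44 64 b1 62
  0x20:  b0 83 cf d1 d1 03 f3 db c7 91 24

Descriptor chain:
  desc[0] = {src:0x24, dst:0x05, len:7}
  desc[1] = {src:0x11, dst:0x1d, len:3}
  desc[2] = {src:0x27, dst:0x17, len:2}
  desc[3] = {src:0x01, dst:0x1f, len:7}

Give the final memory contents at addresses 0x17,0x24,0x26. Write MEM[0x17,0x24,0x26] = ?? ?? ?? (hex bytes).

[0] 0x24->0x05 len=7 : d1 03 f3 db c7 91 24
[1] 0x11->0x1d len=3 : bf 54 a2
[2] 0x27->0x17 len=2 : db c7
[3] 0x01->0x1f len=7 : 06 d6 73 7f d1 03 f3
query mem[0x17]=0xdb, mem[0x24]=0x03, mem[0x26]=0xf3

MEM[0x17,0x24,0x26] = db 03 f3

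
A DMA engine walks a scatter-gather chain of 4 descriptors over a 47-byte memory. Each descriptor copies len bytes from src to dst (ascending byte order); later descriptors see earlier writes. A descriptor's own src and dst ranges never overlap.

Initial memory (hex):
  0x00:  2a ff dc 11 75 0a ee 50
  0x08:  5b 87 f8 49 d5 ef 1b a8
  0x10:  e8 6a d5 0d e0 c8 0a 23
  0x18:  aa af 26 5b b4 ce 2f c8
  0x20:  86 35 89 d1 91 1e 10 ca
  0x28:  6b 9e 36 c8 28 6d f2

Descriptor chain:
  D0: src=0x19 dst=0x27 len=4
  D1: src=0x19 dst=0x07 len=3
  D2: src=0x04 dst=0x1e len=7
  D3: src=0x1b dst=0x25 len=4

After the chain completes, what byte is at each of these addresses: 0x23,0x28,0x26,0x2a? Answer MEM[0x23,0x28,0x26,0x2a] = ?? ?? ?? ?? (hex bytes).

MEM[0x23,0x28,0x26,0x2a] = 5b 75 b4 b4

#0 dst[0x27+4] := {0xaf,0x26,0x5b,0xb4}
#1 dst[0x07+3] := {0xaf,0x26,0x5b}
#2 dst[0x1e+7] := {0x75,0x0a,0xee,0xaf,0x26,0x5b,0xf8}
#3 dst[0x25+4] := {0x5b,0xb4,0xce,0x75}
query mem[0x23]=0x5b, mem[0x28]=0x75, mem[0x26]=0xb4, mem[0x2a]=0xb4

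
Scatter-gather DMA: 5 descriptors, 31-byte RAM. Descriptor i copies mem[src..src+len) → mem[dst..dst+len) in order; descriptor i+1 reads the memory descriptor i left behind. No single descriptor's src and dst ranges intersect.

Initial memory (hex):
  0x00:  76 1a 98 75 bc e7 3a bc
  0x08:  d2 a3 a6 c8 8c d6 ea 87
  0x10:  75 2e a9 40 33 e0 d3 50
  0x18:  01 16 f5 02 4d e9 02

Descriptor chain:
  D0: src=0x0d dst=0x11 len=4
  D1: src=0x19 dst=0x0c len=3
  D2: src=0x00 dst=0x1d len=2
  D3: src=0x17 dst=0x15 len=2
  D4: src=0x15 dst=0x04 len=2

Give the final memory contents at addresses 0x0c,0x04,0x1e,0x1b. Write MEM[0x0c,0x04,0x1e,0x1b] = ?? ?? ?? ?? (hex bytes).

MEM[0x0c,0x04,0x1e,0x1b] = 16 50 1a 02

#0 dst[0x11+4] := {0xd6,0xea,0x87,0x75}
#1 dst[0x0c+3] := {0x16,0xf5,0x02}
#2 dst[0x1d+2] := {0x76,0x1a}
#3 dst[0x15+2] := {0x50,0x01}
#4 dst[0x04+2] := {0x50,0x01}
query mem[0x0c]=0x16, mem[0x04]=0x50, mem[0x1e]=0x1a, mem[0x1b]=0x02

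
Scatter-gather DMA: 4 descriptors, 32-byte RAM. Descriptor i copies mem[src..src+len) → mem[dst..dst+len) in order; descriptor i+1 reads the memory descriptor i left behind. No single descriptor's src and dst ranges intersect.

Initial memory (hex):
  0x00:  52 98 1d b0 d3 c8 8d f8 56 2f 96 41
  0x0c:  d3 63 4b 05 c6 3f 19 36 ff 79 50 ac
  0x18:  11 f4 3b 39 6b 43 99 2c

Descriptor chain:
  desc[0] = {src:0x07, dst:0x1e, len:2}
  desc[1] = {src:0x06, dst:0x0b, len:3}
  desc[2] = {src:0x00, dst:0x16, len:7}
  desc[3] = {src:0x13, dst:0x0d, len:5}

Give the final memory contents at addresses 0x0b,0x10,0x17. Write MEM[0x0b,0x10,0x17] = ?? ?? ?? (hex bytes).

D0: mem[0x1e..0x1f] <- [f8 56]
D1: mem[0x0b..0x0d] <- [8d f8 56]
D2: mem[0x16..0x1c] <- [52 98 1d b0 d3 c8 8d]
D3: mem[0x0d..0x11] <- [36 ff 79 52 98]
query mem[0x0b]=0x8d, mem[0x10]=0x52, mem[0x17]=0x98

MEM[0x0b,0x10,0x17] = 8d 52 98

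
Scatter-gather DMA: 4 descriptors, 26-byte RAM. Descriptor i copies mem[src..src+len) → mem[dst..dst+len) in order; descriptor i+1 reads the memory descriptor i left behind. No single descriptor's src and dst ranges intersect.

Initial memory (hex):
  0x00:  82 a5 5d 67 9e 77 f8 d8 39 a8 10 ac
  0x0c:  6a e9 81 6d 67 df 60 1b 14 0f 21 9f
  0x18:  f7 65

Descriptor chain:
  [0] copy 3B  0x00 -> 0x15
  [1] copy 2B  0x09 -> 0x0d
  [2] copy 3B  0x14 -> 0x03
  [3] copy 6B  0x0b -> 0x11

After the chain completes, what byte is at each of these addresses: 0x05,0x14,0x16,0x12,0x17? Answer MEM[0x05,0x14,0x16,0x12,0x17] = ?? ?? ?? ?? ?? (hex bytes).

MEM[0x05,0x14,0x16,0x12,0x17] = a5 10 67 6a 5d

D0: mem[0x15..0x17] <- [82 a5 5d]
D1: mem[0x0d..0x0e] <- [a8 10]
D2: mem[0x03..0x05] <- [14 82 a5]
D3: mem[0x11..0x16] <- [ac 6a a8 10 6d 67]
query mem[0x05]=0xa5, mem[0x14]=0x10, mem[0x16]=0x67, mem[0x12]=0x6a, mem[0x17]=0x5d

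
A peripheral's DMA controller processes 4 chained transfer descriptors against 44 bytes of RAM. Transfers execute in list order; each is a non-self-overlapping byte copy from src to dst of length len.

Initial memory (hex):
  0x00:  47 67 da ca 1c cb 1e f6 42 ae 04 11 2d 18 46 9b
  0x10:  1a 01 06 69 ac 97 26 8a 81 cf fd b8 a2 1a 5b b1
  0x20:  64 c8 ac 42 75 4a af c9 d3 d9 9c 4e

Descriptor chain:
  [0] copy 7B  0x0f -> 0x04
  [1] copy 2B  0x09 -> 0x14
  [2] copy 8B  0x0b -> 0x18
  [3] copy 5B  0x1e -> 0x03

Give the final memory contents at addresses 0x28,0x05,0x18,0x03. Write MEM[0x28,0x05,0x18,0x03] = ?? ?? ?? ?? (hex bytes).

[0] 0x0f->0x04 len=7 : 9b 1a 01 06 69 ac 97
[1] 0x09->0x14 len=2 : ac 97
[2] 0x0b->0x18 len=8 : 11 2d 18 46 9b 1a 01 06
[3] 0x1e->0x03 len=5 : 01 06 64 c8 ac
query mem[0x28]=0xd3, mem[0x05]=0x64, mem[0x18]=0x11, mem[0x03]=0x01

MEM[0x28,0x05,0x18,0x03] = d3 64 11 01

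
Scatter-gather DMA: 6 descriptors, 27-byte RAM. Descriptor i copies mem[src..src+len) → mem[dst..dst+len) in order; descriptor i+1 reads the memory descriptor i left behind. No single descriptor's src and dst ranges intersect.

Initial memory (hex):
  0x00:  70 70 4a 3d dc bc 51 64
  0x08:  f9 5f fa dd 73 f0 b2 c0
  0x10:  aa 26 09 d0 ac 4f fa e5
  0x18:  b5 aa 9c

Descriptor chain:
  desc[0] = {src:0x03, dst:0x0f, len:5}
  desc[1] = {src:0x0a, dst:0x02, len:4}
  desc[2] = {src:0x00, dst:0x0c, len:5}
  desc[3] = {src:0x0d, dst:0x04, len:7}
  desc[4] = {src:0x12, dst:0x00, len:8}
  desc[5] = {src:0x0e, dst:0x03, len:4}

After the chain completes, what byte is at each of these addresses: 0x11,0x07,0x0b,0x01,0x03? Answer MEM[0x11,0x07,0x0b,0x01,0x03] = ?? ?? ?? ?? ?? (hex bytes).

#0 dst[0x0f+5] := {0x3d,0xdc,0xbc,0x51,0x64}
#1 dst[0x02+4] := {0xfa,0xdd,0x73,0xf0}
#2 dst[0x0c+5] := {0x70,0x70,0xfa,0xdd,0x73}
#3 dst[0x04+7] := {0x70,0xfa,0xdd,0x73,0xbc,0x51,0x64}
#4 dst[0x00+8] := {0x51,0x64,0xac,0x4f,0xfa,0xe5,0xb5,0xaa}
#5 dst[0x03+4] := {0xfa,0xdd,0x73,0xbc}
query mem[0x11]=0xbc, mem[0x07]=0xaa, mem[0x0b]=0xdd, mem[0x01]=0x64, mem[0x03]=0xfa

MEM[0x11,0x07,0x0b,0x01,0x03] = bc aa dd 64 fa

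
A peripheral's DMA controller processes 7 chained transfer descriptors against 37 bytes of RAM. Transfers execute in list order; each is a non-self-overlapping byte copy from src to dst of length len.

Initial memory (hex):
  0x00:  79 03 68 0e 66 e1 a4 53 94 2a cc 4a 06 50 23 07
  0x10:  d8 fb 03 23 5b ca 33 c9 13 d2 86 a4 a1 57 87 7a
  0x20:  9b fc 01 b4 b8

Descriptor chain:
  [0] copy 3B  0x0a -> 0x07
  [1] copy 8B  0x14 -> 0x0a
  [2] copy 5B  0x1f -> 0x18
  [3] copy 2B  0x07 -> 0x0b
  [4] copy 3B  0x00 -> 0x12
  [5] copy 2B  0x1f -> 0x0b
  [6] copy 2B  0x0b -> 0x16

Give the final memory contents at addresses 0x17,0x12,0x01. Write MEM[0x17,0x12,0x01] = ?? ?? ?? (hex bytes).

D0: mem[0x07..0x09] <- [cc 4a 06]
D1: mem[0x0a..0x11] <- [5b ca 33 c9 13 d2 86 a4]
D2: mem[0x18..0x1c] <- [7a 9b fc 01 b4]
D3: mem[0x0b..0x0c] <- [cc 4a]
D4: mem[0x12..0x14] <- [79 03 68]
D5: mem[0x0b..0x0c] <- [7a 9b]
D6: mem[0x16..0x17] <- [7a 9b]
query mem[0x17]=0x9b, mem[0x12]=0x79, mem[0x01]=0x03

MEM[0x17,0x12,0x01] = 9b 79 03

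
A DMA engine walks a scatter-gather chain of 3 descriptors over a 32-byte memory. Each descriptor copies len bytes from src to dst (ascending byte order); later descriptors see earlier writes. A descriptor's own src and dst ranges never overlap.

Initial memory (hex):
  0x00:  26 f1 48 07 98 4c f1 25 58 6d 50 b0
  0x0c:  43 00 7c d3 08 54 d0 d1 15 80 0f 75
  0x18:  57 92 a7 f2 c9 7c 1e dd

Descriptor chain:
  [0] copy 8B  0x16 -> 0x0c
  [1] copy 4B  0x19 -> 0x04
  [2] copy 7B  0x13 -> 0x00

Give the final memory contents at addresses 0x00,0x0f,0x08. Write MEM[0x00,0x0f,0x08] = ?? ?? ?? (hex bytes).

[0] 0x16->0x0c len=8 : 0f 75 57 92 a7 f2 c9 7c
[1] 0x19->0x04 len=4 : 92 a7 f2 c9
[2] 0x13->0x00 len=7 : 7c 15 80 0f 75 57 92
query mem[0x00]=0x7c, mem[0x0f]=0x92, mem[0x08]=0x58

MEM[0x00,0x0f,0x08] = 7c 92 58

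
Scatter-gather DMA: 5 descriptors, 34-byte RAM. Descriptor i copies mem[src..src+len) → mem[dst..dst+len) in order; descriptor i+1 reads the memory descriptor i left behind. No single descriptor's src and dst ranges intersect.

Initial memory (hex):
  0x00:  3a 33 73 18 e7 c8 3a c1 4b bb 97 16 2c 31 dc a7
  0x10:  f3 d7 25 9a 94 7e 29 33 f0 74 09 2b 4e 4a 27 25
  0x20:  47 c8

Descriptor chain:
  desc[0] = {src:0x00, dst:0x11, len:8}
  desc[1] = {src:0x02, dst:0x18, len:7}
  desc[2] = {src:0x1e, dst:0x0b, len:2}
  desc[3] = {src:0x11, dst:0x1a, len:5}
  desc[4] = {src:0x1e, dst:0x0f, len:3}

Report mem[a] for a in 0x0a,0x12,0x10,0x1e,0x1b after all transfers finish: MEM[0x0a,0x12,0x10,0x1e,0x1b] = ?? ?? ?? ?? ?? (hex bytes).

#0 dst[0x11+8] := {0x3a,0x33,0x73,0x18,0xe7,0xc8,0x3a,0xc1}
#1 dst[0x18+7] := {0x73,0x18,0xe7,0xc8,0x3a,0xc1,0x4b}
#2 dst[0x0b+2] := {0x4b,0x25}
#3 dst[0x1a+5] := {0x3a,0x33,0x73,0x18,0xe7}
#4 dst[0x0f+3] := {0xe7,0x25,0x47}
query mem[0x0a]=0x97, mem[0x12]=0x33, mem[0x10]=0x25, mem[0x1e]=0xe7, mem[0x1b]=0x33

MEM[0x0a,0x12,0x10,0x1e,0x1b] = 97 33 25 e7 33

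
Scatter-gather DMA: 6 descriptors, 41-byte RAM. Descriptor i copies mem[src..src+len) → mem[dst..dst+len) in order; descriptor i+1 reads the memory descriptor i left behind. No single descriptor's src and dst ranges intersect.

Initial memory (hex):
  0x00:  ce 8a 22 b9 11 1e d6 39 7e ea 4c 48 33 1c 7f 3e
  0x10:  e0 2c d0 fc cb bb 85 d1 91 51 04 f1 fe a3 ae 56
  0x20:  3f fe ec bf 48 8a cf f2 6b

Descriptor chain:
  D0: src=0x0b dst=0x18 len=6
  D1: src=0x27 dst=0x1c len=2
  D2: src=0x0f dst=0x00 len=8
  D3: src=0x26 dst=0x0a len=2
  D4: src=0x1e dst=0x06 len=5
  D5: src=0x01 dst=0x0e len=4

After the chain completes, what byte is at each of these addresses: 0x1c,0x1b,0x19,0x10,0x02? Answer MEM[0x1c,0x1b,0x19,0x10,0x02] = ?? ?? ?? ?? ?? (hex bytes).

[0] 0x0b->0x18 len=6 : 48 33 1c 7f 3e e0
[1] 0x27->0x1c len=2 : f2 6b
[2] 0x0f->0x00 len=8 : 3e e0 2c d0 fc cb bb 85
[3] 0x26->0x0a len=2 : cf f2
[4] 0x1e->0x06 len=5 : ae 56 3f fe ec
[5] 0x01->0x0e len=4 : e0 2c d0 fc
query mem[0x1c]=0xf2, mem[0x1b]=0x7f, mem[0x19]=0x33, mem[0x10]=0xd0, mem[0x02]=0x2c

MEM[0x1c,0x1b,0x19,0x10,0x02] = f2 7f 33 d0 2c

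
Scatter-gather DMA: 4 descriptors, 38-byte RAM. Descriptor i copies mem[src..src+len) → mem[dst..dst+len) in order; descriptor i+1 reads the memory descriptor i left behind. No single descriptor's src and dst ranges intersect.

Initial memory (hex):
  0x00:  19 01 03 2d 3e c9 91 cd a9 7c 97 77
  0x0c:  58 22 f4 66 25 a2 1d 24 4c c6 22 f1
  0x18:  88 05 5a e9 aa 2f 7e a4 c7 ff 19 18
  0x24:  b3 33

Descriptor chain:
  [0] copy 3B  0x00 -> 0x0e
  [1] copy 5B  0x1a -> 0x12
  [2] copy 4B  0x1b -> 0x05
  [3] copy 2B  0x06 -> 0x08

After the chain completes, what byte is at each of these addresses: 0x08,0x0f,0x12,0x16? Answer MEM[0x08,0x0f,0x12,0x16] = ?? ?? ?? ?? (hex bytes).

[0] 0x00->0x0e len=3 : 19 01 03
[1] 0x1a->0x12 len=5 : 5a e9 aa 2f 7e
[2] 0x1b->0x05 len=4 : e9 aa 2f 7e
[3] 0x06->0x08 len=2 : aa 2f
query mem[0x08]=0xaa, mem[0x0f]=0x01, mem[0x12]=0x5a, mem[0x16]=0x7e

MEM[0x08,0x0f,0x12,0x16] = aa 01 5a 7e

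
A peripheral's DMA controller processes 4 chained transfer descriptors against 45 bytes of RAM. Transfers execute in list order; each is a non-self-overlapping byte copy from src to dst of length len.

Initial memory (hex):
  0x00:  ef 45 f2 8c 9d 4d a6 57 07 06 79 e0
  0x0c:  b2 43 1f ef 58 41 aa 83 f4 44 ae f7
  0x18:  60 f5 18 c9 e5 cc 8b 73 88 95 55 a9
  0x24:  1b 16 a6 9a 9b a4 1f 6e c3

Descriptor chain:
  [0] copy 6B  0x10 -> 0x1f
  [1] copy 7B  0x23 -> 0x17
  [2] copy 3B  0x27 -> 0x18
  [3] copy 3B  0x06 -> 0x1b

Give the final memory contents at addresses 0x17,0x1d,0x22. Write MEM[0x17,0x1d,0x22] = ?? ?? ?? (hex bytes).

MEM[0x17,0x1d,0x22] = f4 07 83

[0] 0x10->0x1f len=6 : 58 41 aa 83 f4 44
[1] 0x23->0x17 len=7 : f4 44 16 a6 9a 9b a4
[2] 0x27->0x18 len=3 : 9a 9b a4
[3] 0x06->0x1b len=3 : a6 57 07
query mem[0x17]=0xf4, mem[0x1d]=0x07, mem[0x22]=0x83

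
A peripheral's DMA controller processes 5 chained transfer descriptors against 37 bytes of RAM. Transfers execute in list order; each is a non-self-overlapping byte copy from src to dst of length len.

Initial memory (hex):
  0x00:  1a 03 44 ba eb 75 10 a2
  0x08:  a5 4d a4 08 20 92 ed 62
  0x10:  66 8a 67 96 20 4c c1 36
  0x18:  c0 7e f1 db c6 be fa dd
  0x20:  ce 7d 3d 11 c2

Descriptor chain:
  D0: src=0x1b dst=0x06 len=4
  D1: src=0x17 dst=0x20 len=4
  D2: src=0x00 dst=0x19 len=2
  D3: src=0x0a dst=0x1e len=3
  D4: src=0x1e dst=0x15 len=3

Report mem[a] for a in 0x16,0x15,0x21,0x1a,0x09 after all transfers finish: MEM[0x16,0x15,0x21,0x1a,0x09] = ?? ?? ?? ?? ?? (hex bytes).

D0: mem[0x06..0x09] <- [db c6 be fa]
D1: mem[0x20..0x23] <- [36 c0 7e f1]
D2: mem[0x19..0x1a] <- [1a 03]
D3: mem[0x1e..0x20] <- [a4 08 20]
D4: mem[0x15..0x17] <- [a4 08 20]
query mem[0x16]=0x08, mem[0x15]=0xa4, mem[0x21]=0xc0, mem[0x1a]=0x03, mem[0x09]=0xfa

MEM[0x16,0x15,0x21,0x1a,0x09] = 08 a4 c0 03 fa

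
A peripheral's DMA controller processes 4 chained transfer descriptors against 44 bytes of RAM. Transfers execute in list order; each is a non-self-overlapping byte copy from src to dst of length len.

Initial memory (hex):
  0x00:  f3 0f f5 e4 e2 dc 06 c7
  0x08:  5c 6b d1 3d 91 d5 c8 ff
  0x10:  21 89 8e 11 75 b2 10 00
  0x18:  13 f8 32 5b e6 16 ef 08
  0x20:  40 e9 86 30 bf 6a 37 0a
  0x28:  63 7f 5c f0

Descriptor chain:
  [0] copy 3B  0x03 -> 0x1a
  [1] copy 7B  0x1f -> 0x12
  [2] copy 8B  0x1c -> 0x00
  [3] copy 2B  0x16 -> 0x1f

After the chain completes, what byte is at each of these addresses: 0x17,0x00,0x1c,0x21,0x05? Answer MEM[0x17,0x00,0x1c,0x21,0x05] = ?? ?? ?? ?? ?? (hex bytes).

MEM[0x17,0x00,0x1c,0x21,0x05] = bf dc dc e9 e9

  after D0: wrote 3B at 0x1a = e4e2dc
  after D1: wrote 7B at 0x12 = 0840e98630bf6a
  after D2: wrote 8B at 0x00 = dc16ef0840e98630
  after D3: wrote 2B at 0x1f = 30bf
query mem[0x17]=0xbf, mem[0x00]=0xdc, mem[0x1c]=0xdc, mem[0x21]=0xe9, mem[0x05]=0xe9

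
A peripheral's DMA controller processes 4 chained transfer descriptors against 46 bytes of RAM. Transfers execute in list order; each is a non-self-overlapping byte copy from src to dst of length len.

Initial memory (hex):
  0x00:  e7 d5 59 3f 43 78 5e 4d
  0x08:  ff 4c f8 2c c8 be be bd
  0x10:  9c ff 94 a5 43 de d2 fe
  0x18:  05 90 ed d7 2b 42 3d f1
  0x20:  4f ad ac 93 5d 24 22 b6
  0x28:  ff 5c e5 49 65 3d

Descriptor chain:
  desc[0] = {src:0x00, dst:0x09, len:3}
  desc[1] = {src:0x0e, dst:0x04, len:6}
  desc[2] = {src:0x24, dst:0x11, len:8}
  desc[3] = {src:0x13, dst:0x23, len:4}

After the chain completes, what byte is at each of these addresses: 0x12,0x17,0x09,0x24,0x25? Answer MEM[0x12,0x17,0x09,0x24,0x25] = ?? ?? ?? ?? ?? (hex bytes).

MEM[0x12,0x17,0x09,0x24,0x25] = 24 e5 a5 b6 ff

  after D0: wrote 3B at 0x09 = e7d559
  after D1: wrote 6B at 0x04 = bebd9cff94a5
  after D2: wrote 8B at 0x11 = 5d2422b6ff5ce549
  after D3: wrote 4B at 0x23 = 22b6ff5c
query mem[0x12]=0x24, mem[0x17]=0xe5, mem[0x09]=0xa5, mem[0x24]=0xb6, mem[0x25]=0xff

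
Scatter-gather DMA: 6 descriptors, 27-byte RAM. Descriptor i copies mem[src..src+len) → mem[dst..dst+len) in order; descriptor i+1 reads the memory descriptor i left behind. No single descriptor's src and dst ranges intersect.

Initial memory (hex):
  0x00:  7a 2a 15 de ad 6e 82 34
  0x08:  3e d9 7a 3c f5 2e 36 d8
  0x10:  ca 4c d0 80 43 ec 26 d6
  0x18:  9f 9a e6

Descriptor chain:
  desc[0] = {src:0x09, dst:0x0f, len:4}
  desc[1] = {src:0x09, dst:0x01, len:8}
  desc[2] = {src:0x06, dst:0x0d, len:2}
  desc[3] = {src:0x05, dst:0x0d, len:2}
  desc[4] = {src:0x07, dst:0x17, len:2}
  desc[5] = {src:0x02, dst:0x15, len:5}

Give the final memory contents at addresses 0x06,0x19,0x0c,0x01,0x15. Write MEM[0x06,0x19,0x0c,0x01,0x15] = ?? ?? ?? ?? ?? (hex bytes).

  after D0: wrote 4B at 0x0f = d97a3cf5
  after D1: wrote 8B at 0x01 = d97a3cf52e36d97a
  after D2: wrote 2B at 0x0d = 36d9
  after D3: wrote 2B at 0x0d = 2e36
  after D4: wrote 2B at 0x17 = d97a
  after D5: wrote 5B at 0x15 = 7a3cf52e36
query mem[0x06]=0x36, mem[0x19]=0x36, mem[0x0c]=0xf5, mem[0x01]=0xd9, mem[0x15]=0x7a

MEM[0x06,0x19,0x0c,0x01,0x15] = 36 36 f5 d9 7a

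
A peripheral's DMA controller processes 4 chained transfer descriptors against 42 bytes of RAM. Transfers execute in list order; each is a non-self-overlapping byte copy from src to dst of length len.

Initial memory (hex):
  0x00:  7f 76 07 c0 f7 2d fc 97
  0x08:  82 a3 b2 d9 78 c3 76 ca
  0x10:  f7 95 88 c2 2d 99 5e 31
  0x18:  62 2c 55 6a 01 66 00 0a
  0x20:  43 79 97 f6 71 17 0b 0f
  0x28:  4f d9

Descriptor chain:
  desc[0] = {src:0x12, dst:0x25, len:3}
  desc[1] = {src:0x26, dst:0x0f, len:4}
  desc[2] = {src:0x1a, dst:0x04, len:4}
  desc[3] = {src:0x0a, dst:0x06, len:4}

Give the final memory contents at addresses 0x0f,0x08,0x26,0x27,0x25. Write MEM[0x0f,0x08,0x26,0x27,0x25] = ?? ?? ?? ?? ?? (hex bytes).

MEM[0x0f,0x08,0x26,0x27,0x25] = c2 78 c2 2d 88

  after D0: wrote 3B at 0x25 = 88c22d
  after D1: wrote 4B at 0x0f = c22d4fd9
  after D2: wrote 4B at 0x04 = 556a0166
  after D3: wrote 4B at 0x06 = b2d978c3
query mem[0x0f]=0xc2, mem[0x08]=0x78, mem[0x26]=0xc2, mem[0x27]=0x2d, mem[0x25]=0x88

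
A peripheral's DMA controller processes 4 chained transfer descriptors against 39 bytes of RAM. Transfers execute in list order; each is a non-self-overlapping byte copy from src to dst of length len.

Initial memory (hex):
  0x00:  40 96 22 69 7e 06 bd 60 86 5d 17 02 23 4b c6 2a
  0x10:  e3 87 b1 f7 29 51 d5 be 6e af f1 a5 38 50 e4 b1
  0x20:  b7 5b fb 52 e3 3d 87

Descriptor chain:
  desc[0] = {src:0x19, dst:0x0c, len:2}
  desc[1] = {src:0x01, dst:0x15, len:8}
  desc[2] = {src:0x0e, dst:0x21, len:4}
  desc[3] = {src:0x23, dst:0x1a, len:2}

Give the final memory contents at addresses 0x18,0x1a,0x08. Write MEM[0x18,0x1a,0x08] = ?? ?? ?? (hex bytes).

MEM[0x18,0x1a,0x08] = 7e e3 86

#0 dst[0x0c+2] := {0xaf,0xf1}
#1 dst[0x15+8] := {0x96,0x22,0x69,0x7e,0x06,0xbd,0x60,0x86}
#2 dst[0x21+4] := {0xc6,0x2a,0xe3,0x87}
#3 dst[0x1a+2] := {0xe3,0x87}
query mem[0x18]=0x7e, mem[0x1a]=0xe3, mem[0x08]=0x86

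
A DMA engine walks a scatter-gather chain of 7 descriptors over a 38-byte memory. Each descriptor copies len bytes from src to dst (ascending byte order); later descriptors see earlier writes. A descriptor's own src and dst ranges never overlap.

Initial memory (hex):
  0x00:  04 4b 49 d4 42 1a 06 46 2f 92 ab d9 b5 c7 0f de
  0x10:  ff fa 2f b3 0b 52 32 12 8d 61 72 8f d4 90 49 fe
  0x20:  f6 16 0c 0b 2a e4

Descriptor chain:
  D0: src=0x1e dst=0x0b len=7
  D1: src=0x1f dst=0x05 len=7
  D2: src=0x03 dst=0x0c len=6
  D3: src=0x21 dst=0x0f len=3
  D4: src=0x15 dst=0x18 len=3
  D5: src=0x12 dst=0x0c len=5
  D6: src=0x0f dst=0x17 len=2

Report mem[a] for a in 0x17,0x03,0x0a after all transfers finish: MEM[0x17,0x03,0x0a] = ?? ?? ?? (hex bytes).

D0: mem[0x0b..0x11] <- [49 fe f6 16 0c 0b 2a]
D1: mem[0x05..0x0b] <- [fe f6 16 0c 0b 2a e4]
D2: mem[0x0c..0x11] <- [d4 42 fe f6 16 0c]
D3: mem[0x0f..0x11] <- [16 0c 0b]
D4: mem[0x18..0x1a] <- [52 32 12]
D5: mem[0x0c..0x10] <- [2f b3 0b 52 32]
D6: mem[0x17..0x18] <- [52 32]
query mem[0x17]=0x52, mem[0x03]=0xd4, mem[0x0a]=0x2a

MEM[0x17,0x03,0x0a] = 52 d4 2a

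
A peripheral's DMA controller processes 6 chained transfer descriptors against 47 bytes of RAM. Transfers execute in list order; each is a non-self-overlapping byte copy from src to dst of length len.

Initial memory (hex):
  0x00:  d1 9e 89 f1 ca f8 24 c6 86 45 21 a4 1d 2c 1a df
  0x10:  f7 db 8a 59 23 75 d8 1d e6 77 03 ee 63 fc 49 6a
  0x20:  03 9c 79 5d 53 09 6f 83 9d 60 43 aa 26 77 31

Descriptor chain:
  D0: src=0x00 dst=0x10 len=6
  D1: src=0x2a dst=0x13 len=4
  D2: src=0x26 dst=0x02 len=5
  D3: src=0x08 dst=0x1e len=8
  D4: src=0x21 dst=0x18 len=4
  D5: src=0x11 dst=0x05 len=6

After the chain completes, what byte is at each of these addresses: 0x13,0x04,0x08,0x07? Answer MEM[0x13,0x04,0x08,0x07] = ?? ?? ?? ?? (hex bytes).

#0 dst[0x10+6] := {0xd1,0x9e,0x89,0xf1,0xca,0xf8}
#1 dst[0x13+4] := {0x43,0xaa,0x26,0x77}
#2 dst[0x02+5] := {0x6f,0x83,0x9d,0x60,0x43}
#3 dst[0x1e+8] := {0x86,0x45,0x21,0xa4,0x1d,0x2c,0x1a,0xdf}
#4 dst[0x18+4] := {0xa4,0x1d,0x2c,0x1a}
#5 dst[0x05+6] := {0x9e,0x89,0x43,0xaa,0x26,0x77}
query mem[0x13]=0x43, mem[0x04]=0x9d, mem[0x08]=0xaa, mem[0x07]=0x43

MEM[0x13,0x04,0x08,0x07] = 43 9d aa 43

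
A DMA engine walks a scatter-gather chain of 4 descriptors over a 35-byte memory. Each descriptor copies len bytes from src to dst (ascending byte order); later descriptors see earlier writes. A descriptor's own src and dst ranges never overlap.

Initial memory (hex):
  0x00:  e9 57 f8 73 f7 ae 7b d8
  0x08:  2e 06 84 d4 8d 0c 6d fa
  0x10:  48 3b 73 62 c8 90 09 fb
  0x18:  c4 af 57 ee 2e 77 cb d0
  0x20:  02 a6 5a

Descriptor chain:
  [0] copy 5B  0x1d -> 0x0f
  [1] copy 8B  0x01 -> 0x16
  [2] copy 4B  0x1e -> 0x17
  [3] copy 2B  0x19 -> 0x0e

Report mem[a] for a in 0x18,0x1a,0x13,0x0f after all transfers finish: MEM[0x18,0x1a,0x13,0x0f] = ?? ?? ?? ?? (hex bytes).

MEM[0x18,0x1a,0x13,0x0f] = d0 a6 a6 a6

[0] 0x1d->0x0f len=5 : 77 cb d0 02 a6
[1] 0x01->0x16 len=8 : 57 f8 73 f7 ae 7b d8 2e
[2] 0x1e->0x17 len=4 : cb d0 02 a6
[3] 0x19->0x0e len=2 : 02 a6
query mem[0x18]=0xd0, mem[0x1a]=0xa6, mem[0x13]=0xa6, mem[0x0f]=0xa6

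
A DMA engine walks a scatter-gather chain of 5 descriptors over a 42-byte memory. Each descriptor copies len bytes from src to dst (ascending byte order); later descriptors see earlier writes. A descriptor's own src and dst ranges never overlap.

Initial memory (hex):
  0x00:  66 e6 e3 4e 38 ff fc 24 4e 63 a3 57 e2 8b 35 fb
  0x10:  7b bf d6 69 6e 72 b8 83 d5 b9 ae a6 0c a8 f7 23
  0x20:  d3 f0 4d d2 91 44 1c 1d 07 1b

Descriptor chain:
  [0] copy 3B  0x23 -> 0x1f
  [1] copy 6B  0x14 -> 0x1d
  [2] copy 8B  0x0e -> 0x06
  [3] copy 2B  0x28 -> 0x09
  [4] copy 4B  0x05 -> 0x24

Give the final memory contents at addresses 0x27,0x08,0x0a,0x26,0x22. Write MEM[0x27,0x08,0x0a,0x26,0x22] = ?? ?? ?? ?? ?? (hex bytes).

[0] 0x23->0x1f len=3 : d2 91 44
[1] 0x14->0x1d len=6 : 6e 72 b8 83 d5 b9
[2] 0x0e->0x06 len=8 : 35 fb 7b bf d6 69 6e 72
[3] 0x28->0x09 len=2 : 07 1b
[4] 0x05->0x24 len=4 : ff 35 fb 7b
query mem[0x27]=0x7b, mem[0x08]=0x7b, mem[0x0a]=0x1b, mem[0x26]=0xfb, mem[0x22]=0xb9

MEM[0x27,0x08,0x0a,0x26,0x22] = 7b 7b 1b fb b9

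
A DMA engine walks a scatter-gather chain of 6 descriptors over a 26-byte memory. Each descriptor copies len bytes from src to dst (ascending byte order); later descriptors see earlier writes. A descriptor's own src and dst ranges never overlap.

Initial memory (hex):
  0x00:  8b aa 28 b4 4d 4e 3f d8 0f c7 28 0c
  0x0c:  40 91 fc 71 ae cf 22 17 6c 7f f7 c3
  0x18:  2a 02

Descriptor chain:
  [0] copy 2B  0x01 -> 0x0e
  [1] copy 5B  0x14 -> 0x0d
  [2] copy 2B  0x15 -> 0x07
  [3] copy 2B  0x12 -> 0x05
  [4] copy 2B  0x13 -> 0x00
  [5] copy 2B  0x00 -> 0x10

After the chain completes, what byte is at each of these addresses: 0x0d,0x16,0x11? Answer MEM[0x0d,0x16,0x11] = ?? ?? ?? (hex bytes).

MEM[0x0d,0x16,0x11] = 6c f7 6c

#0 dst[0x0e+2] := {0xaa,0x28}
#1 dst[0x0d+5] := {0x6c,0x7f,0xf7,0xc3,0x2a}
#2 dst[0x07+2] := {0x7f,0xf7}
#3 dst[0x05+2] := {0x22,0x17}
#4 dst[0x00+2] := {0x17,0x6c}
#5 dst[0x10+2] := {0x17,0x6c}
query mem[0x0d]=0x6c, mem[0x16]=0xf7, mem[0x11]=0x6c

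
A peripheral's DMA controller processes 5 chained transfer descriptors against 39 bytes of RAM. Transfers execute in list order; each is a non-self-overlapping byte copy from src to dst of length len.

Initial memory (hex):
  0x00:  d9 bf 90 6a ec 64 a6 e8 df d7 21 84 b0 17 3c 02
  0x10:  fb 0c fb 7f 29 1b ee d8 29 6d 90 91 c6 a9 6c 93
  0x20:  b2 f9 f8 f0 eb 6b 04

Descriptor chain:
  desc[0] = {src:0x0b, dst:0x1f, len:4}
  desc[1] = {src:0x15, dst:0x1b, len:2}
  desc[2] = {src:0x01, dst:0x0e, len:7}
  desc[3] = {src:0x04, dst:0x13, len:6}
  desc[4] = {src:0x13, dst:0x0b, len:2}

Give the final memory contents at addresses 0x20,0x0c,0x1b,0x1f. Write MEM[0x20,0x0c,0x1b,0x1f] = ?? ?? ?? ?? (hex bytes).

#0 dst[0x1f+4] := {0x84,0xb0,0x17,0x3c}
#1 dst[0x1b+2] := {0x1b,0xee}
#2 dst[0x0e+7] := {0xbf,0x90,0x6a,0xec,0x64,0xa6,0xe8}
#3 dst[0x13+6] := {0xec,0x64,0xa6,0xe8,0xdf,0xd7}
#4 dst[0x0b+2] := {0xec,0x64}
query mem[0x20]=0xb0, mem[0x0c]=0x64, mem[0x1b]=0x1b, mem[0x1f]=0x84

MEM[0x20,0x0c,0x1b,0x1f] = b0 64 1b 84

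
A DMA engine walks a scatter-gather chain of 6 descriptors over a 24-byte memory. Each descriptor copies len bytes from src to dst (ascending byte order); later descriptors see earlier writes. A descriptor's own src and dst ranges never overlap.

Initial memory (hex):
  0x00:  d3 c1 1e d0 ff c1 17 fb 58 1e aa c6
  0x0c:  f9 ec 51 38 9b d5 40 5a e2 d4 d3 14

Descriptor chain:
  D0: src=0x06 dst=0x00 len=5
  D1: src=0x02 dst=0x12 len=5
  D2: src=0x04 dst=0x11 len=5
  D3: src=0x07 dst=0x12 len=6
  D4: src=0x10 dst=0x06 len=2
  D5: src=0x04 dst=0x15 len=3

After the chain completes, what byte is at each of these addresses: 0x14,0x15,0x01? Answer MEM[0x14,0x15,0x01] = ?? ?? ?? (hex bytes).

  after D0: wrote 5B at 0x00 = 17fb581eaa
  after D1: wrote 5B at 0x12 = 581eaac117
  after D2: wrote 5B at 0x11 = aac117fb58
  after D3: wrote 6B at 0x12 = fb581eaac6f9
  after D4: wrote 2B at 0x06 = 9baa
  after D5: wrote 3B at 0x15 = aac19b
query mem[0x14]=0x1e, mem[0x15]=0xaa, mem[0x01]=0xfb

MEM[0x14,0x15,0x01] = 1e aa fb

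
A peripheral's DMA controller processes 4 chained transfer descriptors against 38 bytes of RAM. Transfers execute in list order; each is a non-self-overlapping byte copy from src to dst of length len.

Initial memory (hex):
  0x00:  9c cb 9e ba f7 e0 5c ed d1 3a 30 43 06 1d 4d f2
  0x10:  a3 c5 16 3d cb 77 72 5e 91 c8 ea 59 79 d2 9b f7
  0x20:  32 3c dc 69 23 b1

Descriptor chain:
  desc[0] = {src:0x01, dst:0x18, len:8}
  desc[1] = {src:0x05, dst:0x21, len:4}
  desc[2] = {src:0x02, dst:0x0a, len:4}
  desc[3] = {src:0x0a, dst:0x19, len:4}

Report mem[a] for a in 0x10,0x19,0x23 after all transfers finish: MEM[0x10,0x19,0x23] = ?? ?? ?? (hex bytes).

MEM[0x10,0x19,0x23] = a3 9e ed

D0: mem[0x18..0x1f] <- [cb 9e ba f7 e0 5c ed d1]
D1: mem[0x21..0x24] <- [e0 5c ed d1]
D2: mem[0x0a..0x0d] <- [9e ba f7 e0]
D3: mem[0x19..0x1c] <- [9e ba f7 e0]
query mem[0x10]=0xa3, mem[0x19]=0x9e, mem[0x23]=0xed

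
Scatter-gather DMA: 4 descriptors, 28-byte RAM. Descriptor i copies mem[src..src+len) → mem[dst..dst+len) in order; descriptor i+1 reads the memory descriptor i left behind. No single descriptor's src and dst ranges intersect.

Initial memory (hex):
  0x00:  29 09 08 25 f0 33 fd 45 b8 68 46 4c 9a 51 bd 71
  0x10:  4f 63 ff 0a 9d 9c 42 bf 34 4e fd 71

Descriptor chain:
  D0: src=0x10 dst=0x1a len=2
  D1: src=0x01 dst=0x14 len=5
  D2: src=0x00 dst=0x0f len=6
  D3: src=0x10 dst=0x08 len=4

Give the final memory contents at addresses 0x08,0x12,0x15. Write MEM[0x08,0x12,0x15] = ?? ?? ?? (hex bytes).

MEM[0x08,0x12,0x15] = 09 25 08

  after D0: wrote 2B at 0x1a = 4f63
  after D1: wrote 5B at 0x14 = 090825f033
  after D2: wrote 6B at 0x0f = 29090825f033
  after D3: wrote 4B at 0x08 = 090825f0
query mem[0x08]=0x09, mem[0x12]=0x25, mem[0x15]=0x08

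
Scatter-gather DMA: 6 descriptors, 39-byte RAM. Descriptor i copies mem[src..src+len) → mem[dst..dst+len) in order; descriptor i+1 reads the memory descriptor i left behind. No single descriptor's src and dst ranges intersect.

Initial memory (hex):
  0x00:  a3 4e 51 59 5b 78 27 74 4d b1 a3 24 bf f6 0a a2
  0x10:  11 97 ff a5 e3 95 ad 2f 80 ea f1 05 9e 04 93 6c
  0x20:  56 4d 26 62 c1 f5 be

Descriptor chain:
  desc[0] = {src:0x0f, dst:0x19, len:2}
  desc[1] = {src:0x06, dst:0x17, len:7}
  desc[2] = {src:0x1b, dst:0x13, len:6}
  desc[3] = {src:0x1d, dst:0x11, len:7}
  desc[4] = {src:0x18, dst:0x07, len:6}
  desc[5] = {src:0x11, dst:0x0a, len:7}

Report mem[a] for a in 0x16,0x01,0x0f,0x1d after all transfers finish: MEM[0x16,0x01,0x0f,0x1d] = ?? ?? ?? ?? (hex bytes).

  after D0: wrote 2B at 0x19 = a211
  after D1: wrote 7B at 0x17 = 27744db1a324bf
  after D2: wrote 6B at 0x13 = a324bf936c56
  after D3: wrote 7B at 0x11 = bf936c564d2662
  after D4: wrote 6B at 0x07 = 564db1a324bf
  after D5: wrote 7B at 0x0a = bf936c564d2662
query mem[0x16]=0x26, mem[0x01]=0x4e, mem[0x0f]=0x26, mem[0x1d]=0xbf

MEM[0x16,0x01,0x0f,0x1d] = 26 4e 26 bf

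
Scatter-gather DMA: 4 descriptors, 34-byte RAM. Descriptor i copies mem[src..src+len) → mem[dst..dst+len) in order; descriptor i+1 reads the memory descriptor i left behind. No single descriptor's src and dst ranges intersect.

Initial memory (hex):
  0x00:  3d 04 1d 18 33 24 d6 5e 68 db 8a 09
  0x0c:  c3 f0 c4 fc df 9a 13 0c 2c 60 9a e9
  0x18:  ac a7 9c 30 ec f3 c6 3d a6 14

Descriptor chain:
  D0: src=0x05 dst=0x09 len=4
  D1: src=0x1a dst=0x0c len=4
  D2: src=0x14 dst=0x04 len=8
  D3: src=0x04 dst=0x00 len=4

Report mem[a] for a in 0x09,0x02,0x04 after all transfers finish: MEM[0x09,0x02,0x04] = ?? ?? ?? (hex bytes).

D0: mem[0x09..0x0c] <- [24 d6 5e 68]
D1: mem[0x0c..0x0f] <- [9c 30 ec f3]
D2: mem[0x04..0x0b] <- [2c 60 9a e9 ac a7 9c 30]
D3: mem[0x00..0x03] <- [2c 60 9a e9]
query mem[0x09]=0xa7, mem[0x02]=0x9a, mem[0x04]=0x2c

MEM[0x09,0x02,0x04] = a7 9a 2c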